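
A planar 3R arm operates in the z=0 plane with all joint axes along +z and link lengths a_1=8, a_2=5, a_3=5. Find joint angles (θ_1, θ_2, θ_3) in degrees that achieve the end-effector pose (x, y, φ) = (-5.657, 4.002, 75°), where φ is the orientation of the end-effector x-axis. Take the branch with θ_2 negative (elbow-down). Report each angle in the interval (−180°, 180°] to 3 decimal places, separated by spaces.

wrist centre = target − a_3·(cos φ, sin φ) = (-6.9511, -0.8276)
cos θ_2 = (49.0027−8²−5²)/(2·8·5) = -0.5000; θ_2 = -119.9978° (elbow-down)
β = atan2(-0.8276,-6.9511) = -173.2101°; ψ = atan2(-4.3302,5.5002) = -38.2130°
θ_1 = β − ψ = -134.9971°
θ_3 = φ − θ_1 − θ_2 = -30.0051° (wrapped to (-180°,180°])

-134.997 -119.998 -30.005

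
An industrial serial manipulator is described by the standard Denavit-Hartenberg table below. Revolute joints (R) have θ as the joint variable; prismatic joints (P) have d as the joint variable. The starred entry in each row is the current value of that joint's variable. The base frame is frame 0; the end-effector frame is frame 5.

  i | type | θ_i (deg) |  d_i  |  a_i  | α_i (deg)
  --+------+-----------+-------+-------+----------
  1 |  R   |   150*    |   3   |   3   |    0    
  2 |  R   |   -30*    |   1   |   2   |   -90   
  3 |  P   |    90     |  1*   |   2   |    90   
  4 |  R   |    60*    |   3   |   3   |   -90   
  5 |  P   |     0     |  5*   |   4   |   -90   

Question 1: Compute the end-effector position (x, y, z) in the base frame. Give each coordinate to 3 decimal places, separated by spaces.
-13.379 1.049 2.830

after link 1: o_1 = (-2.5981, 1.5000, 3.0000)
after link 2: o_2 = (-3.5981, 3.2321, 4.0000)
after link 3: o_3 = (-4.4641, 2.7321, 2.0000)
after link 4: o_4 = (-8.2141, 4.0311, 0.5000)
after link 5: o_5 = (-13.3792, 1.0490, 2.8301)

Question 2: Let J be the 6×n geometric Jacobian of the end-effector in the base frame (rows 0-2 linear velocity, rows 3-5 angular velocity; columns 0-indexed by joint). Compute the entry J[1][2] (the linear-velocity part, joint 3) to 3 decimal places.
-0.500

prismatic axis z_2 = (-0.8660,-0.5000,0.0000)
J_v[:, 2] = z_2; J_ω[:, 2] = (0,0,0)
entry J[1][2] = -0.5000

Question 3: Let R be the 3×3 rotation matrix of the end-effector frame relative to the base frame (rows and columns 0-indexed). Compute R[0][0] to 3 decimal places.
End-effector x-axis (col 0 of R) = (-0.7500,-0.4330,-0.5000)
R[0][0] = -0.7500

-0.750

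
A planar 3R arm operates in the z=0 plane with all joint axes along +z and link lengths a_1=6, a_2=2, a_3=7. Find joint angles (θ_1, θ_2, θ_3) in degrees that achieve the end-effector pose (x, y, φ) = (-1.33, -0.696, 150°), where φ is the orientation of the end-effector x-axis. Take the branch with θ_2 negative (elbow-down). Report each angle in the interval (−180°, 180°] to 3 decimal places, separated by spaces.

-23.128 -90.000 -96.872

wrist centre = target − a_3·(cos φ, sin φ) = (4.7322, -4.1960)
cos θ_2 = (39.9999−6²−2²)/(2·6·2) = -0.0000; θ_2 = -90.0002° (elbow-down)
β = atan2(-4.1960,4.7322) = -41.5633°; ψ = atan2(-2.0000,6.0000) = -18.4350°
θ_1 = β − ψ = -23.1283°
θ_3 = φ − θ_1 − θ_2 = -96.8715° (wrapped to (-180°,180°])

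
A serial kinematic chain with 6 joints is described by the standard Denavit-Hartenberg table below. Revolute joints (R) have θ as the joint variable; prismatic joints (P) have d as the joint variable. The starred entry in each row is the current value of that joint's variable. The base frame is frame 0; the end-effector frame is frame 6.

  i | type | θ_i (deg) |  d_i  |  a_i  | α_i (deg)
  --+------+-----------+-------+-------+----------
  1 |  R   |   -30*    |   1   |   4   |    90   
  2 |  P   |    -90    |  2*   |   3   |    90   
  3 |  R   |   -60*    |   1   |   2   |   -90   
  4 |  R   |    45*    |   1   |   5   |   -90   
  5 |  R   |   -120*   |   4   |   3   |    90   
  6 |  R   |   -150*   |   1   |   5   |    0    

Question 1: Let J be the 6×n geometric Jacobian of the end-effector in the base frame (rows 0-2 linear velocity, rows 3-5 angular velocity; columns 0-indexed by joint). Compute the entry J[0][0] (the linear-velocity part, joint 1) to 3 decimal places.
axis z_0 = ẑ; lever o_n−o_0 = (7.4946,-1.9272,-3.6018)
cross product → J_v[:, 0] = (1.9272,7.4946,-0.0000)
J_ω[:, 0] = z_0
entry J[0][0] = 1.9272

1.927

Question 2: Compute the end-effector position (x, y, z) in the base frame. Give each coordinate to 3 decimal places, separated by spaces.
7.495 -1.927 -3.602

after link 1: o_1 = (3.4641, -2.0000, 1.0000)
after link 2: o_2 = (2.4641, -3.7321, -2.0000)
after link 3: o_3 = (2.4641, -1.7321, -3.0000)
after link 4: o_4 = (6.8069, -1.2812, -5.6338)
after link 5: o_5 = (6.0043, -6.2069, -5.9392)
after link 6: o_6 = (7.4946, -1.9272, -3.6018)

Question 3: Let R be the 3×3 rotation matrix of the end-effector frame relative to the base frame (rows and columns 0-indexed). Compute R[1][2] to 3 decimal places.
End-effector z-axis (col 2 of R) = (-0.6705,0.0634,0.7392)
R[1][2] = 0.0634

0.063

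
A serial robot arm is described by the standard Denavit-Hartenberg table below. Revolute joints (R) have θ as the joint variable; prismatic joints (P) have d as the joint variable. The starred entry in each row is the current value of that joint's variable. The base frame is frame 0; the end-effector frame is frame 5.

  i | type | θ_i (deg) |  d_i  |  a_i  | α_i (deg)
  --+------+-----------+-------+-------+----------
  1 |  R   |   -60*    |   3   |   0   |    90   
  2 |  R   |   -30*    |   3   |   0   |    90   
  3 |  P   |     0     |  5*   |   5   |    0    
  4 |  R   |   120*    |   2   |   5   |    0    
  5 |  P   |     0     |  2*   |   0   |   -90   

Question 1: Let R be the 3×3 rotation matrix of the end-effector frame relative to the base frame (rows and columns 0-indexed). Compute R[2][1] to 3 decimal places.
End-effector y-axis (col 1 of R) = (0.2500,-0.4330,0.8660)
R[2][1] = 0.8660

0.866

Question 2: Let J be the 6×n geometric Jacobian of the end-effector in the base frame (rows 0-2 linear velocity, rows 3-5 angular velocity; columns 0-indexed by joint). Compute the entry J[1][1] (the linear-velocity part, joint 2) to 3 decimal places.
-7.833

axis z_1 = (-0.8660,-0.5000,0.0000); lever o_n−o_1 = (-7.5155,-1.6429,-9.0442)
cross product → J_v[:, 1] = (4.5221,-7.8325,-2.3349)
J_ω[:, 1] = z_1
entry J[1][1] = -7.8325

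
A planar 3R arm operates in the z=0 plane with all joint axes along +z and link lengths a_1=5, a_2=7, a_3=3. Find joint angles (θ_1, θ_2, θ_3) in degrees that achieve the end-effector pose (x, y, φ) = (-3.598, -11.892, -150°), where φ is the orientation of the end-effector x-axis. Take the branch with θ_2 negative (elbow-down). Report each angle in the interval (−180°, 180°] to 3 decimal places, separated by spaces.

-59.996 -60.006 -29.998

wrist centre = target − a_3·(cos φ, sin φ) = (-0.9999, -10.3920)
cos θ_2 = (108.9935−5²−7²)/(2·5·7) = 0.4999; θ_2 = -60.0061° (elbow-down)
β = atan2(-10.3920,-0.9999) = -95.4961°; ψ = atan2(-6.0626,8.4994) = -35.5001°
θ_1 = β − ψ = -59.9960°
θ_3 = φ − θ_1 − θ_2 = -29.9979° (wrapped to (-180°,180°])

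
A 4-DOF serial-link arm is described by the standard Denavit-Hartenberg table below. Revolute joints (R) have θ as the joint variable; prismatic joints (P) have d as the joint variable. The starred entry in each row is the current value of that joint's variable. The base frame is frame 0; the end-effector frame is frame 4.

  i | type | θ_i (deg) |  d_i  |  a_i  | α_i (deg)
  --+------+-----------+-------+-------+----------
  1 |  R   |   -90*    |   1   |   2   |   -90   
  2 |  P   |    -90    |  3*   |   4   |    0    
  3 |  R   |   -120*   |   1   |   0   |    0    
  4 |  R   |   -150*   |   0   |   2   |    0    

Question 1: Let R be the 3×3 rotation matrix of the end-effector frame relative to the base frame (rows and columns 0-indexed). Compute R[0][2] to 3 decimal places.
End-effector z-axis (col 2 of R) = (1.0000,0.0000,0.0000)
R[0][2] = 1.0000

1.000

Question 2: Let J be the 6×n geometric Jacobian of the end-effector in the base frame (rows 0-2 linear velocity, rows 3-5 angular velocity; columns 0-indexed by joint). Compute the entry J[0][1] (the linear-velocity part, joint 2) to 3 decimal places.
prismatic axis z_1 = (1.0000,0.0000,0.0000)
J_v[:, 1] = z_1; J_ω[:, 1] = (0,0,0)
entry J[0][1] = 1.0000

1.000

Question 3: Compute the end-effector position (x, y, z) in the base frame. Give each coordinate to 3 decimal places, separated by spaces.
4.000 -4.000 5.000

after link 1: o_1 = (0.0000, -2.0000, 1.0000)
after link 2: o_2 = (3.0000, -2.0000, 5.0000)
after link 3: o_3 = (4.0000, -2.0000, 5.0000)
after link 4: o_4 = (4.0000, -4.0000, 5.0000)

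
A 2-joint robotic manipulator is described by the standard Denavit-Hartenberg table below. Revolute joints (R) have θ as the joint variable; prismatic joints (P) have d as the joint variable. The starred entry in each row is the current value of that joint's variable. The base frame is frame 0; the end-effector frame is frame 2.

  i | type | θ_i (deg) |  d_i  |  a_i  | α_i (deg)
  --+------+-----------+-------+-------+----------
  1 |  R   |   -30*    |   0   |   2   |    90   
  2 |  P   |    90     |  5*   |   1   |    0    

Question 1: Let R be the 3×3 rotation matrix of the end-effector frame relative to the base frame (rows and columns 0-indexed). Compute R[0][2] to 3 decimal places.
End-effector z-axis (col 2 of R) = (-0.5000,-0.8660,0.0000)
R[0][2] = -0.5000

-0.500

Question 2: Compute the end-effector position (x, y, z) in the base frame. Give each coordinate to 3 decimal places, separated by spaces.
after link 1: o_1 = (1.7321, -1.0000, 0.0000)
after link 2: o_2 = (-0.7679, -5.3301, 1.0000)

-0.768 -5.330 1.000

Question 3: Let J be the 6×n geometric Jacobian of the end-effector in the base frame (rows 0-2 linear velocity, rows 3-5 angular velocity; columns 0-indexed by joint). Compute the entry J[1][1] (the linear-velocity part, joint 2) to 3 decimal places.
prismatic axis z_1 = (-0.5000,-0.8660,0.0000)
J_v[:, 1] = z_1; J_ω[:, 1] = (0,0,0)
entry J[1][1] = -0.8660

-0.866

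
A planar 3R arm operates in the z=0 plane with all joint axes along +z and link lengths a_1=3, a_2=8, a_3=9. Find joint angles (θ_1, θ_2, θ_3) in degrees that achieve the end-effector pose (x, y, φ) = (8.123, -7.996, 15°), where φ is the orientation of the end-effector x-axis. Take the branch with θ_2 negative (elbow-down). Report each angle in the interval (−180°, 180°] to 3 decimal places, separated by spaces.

wrist centre = target − a_3·(cos φ, sin φ) = (-0.5703, -10.3254)
cos θ_2 = (106.9386−3²−8²)/(2·3·8) = 0.7071; θ_2 = -45.0043° (elbow-down)
β = atan2(-10.3254,-0.5703) = -93.1616°; ψ = atan2(-5.6573,8.6564) = -33.1660°
θ_1 = β − ψ = -59.9956°
θ_3 = φ − θ_1 − θ_2 = 119.9999° (wrapped to (-180°,180°])

-59.996 -45.004 120.000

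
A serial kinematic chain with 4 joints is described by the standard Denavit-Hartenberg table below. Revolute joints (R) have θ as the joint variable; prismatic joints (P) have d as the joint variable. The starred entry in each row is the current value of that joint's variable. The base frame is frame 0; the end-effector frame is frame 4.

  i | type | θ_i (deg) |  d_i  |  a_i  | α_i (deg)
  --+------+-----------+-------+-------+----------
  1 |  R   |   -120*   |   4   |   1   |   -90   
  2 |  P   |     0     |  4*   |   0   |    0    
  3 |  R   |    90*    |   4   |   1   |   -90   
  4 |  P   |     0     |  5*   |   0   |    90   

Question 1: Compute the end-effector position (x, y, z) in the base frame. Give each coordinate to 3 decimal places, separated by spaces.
after link 1: o_1 = (-0.5000, -0.8660, 4.0000)
after link 2: o_2 = (2.9641, -2.8660, 4.0000)
after link 3: o_3 = (6.4282, -4.8660, 3.0000)
after link 4: o_4 = (8.9282, -0.5359, 3.0000)

8.928 -0.536 3.000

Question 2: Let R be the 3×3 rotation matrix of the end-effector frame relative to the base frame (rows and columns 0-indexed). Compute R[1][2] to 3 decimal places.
-0.500

End-effector z-axis (col 2 of R) = (0.8660,-0.5000,0.0000)
R[1][2] = -0.5000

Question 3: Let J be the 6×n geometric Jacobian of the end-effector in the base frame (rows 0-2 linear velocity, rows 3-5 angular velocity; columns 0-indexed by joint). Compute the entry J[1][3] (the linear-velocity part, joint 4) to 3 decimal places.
0.866

prismatic axis z_3 = (0.5000,0.8660,-0.0000)
J_v[:, 3] = z_3; J_ω[:, 3] = (0,0,0)
entry J[1][3] = 0.8660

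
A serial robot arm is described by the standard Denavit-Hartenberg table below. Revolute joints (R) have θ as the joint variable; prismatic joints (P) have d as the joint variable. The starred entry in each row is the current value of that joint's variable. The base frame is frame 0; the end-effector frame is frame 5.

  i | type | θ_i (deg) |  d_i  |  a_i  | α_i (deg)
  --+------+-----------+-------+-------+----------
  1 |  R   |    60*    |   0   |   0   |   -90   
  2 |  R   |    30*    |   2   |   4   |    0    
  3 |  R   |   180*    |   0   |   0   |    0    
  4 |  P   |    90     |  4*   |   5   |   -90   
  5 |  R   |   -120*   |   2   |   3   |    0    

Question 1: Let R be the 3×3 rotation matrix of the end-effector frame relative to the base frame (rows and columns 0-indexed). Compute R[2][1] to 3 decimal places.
End-effector y-axis (col 1 of R) = (-0.2165,0.6250,0.7500)
R[2][1] = 0.7500

0.750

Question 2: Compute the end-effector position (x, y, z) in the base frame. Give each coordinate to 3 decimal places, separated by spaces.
-3.973 10.315 0.031

after link 1: o_1 = (0.0000, 0.0000, 0.0000)
after link 2: o_2 = (0.0000, 4.0000, -2.0000)
after link 3: o_3 = (0.0000, 4.0000, -2.0000)
after link 4: o_4 = (-2.2141, 8.1651, 2.3301)
after link 5: o_5 = (-3.9731, 10.3146, 0.0311)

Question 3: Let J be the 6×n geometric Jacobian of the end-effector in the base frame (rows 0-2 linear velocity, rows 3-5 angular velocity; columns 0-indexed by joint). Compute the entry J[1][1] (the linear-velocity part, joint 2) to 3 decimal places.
axis z_1 = (-0.8660,0.5000,0.0000); lever o_n−o_1 = (-3.9731,10.3146,0.0311)
cross product → J_v[:, 1] = (0.0155,0.0269,-6.9462)
J_ω[:, 1] = z_1
entry J[1][1] = 0.0269

0.027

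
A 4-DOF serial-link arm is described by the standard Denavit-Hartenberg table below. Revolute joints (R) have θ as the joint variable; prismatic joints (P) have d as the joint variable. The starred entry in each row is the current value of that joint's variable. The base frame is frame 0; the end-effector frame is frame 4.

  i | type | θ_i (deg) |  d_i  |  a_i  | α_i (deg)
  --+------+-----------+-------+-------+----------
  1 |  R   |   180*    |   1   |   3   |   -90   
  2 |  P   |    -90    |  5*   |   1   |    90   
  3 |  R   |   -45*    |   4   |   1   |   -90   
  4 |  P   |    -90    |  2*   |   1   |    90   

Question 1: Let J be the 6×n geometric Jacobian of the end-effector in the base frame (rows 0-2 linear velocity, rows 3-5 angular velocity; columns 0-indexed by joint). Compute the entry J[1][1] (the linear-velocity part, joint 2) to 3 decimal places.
prismatic axis z_1 = (-0.0000,-1.0000,0.0000)
J_v[:, 1] = z_1; J_ω[:, 1] = (0,0,0)
entry J[1][1] = -1.0000

-1.000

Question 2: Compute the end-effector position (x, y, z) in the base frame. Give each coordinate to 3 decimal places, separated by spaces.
2.000 -5.707 4.121

after link 1: o_1 = (-3.0000, 0.0000, 1.0000)
after link 2: o_2 = (-3.0000, -5.0000, 2.0000)
after link 3: o_3 = (1.0000, -4.2929, 2.7071)
after link 4: o_4 = (2.0000, -5.7071, 4.1213)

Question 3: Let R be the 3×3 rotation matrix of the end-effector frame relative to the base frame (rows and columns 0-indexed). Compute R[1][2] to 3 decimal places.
-0.707

End-effector z-axis (col 2 of R) = (-0.0000,-0.7071,-0.7071)
R[1][2] = -0.7071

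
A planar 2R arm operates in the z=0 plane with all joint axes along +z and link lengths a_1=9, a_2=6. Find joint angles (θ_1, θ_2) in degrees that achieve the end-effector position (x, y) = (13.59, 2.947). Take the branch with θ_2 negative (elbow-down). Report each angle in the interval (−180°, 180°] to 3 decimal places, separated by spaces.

cos θ_2 = (193.3729−9²−6²)/(2·9·6) = 0.7072; θ_2 = -44.9960° (elbow-down)
β = atan2(2.9470,13.5900) = 12.2352°; ψ = atan2(-4.2423,13.2429) = -17.7627°
θ_1 = β − ψ = 29.9979°

29.998 -44.996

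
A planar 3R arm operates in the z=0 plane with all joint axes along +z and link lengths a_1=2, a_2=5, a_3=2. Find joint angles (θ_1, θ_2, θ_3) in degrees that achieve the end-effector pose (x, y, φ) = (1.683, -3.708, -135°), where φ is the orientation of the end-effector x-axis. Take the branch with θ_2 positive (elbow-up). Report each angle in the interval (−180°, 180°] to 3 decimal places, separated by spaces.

-150.018 135.015 -119.997

wrist centre = target − a_3·(cos φ, sin φ) = (3.0972, -2.2938)
cos θ_2 = (14.8542−2²−5²)/(2·2·5) = -0.7073; θ_2 = 135.0149° (elbow-up)
β = atan2(-2.2938,3.0972) = -36.5235°; ψ = atan2(3.5346,-1.5365) = 113.4940°
θ_1 = β − ψ = -150.0175°
θ_3 = φ − θ_1 − θ_2 = -119.9974° (wrapped to (-180°,180°])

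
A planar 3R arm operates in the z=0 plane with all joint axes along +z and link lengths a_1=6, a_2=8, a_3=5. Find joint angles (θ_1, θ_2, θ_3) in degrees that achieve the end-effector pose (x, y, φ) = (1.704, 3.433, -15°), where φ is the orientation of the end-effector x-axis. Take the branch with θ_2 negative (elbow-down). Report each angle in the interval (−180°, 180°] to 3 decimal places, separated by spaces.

wrist centre = target − a_3·(cos φ, sin φ) = (-3.1256, 4.7271)
cos θ_2 = (32.1150−6²−8²)/(2·6·8) = -0.7071; θ_2 = -135.0023° (elbow-down)
β = atan2(4.7271,-3.1256) = 123.4733°; ψ = atan2(-5.6566,0.3429) = -86.5309°
θ_1 = β − ψ = 210.0042°
θ_3 = φ − θ_1 − θ_2 = -90.0018° (wrapped to (-180°,180°])

-149.996 -135.002 -90.002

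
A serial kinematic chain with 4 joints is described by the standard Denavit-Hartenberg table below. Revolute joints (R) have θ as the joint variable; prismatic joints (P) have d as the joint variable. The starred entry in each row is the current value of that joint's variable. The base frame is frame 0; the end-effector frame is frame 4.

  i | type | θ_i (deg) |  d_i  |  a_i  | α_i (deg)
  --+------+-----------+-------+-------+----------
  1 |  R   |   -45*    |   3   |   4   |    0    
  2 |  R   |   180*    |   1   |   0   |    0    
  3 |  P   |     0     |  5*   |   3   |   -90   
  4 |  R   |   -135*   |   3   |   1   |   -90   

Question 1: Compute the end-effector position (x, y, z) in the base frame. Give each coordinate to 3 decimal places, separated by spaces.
-0.914 -3.328 9.707

after link 1: o_1 = (2.8284, -2.8284, 3.0000)
after link 2: o_2 = (2.8284, -2.8284, 4.0000)
after link 3: o_3 = (0.7071, -0.7071, 9.0000)
after link 4: o_4 = (-0.9142, -3.3284, 9.7071)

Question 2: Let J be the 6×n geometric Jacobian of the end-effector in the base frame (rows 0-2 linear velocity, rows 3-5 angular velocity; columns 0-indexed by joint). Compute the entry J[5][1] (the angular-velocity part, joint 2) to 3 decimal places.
1.000

axis z_1 = (0.0000,0.0000,1.0000); lever o_n−o_1 = (-3.7426,-0.5000,6.7071)
cross product → J_v[:, 1] = (0.5000,-3.7426,0.0000)
J_ω[:, 1] = z_1
entry J[5][1] = 1.0000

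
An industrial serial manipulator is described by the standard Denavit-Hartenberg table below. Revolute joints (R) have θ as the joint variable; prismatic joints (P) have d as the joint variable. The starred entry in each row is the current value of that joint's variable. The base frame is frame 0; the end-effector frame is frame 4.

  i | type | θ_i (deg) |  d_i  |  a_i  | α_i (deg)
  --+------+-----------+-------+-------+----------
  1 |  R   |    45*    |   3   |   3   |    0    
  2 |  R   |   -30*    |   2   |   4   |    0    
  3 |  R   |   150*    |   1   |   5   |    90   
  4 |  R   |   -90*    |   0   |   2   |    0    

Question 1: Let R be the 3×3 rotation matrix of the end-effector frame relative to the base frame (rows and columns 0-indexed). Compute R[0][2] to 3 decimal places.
0.259

End-effector z-axis (col 2 of R) = (0.2588,0.9659,0.0000)
R[0][2] = 0.2588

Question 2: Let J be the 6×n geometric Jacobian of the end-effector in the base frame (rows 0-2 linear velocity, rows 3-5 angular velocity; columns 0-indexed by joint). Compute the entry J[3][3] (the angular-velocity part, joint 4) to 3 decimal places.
0.259

axis z_3 = (0.2588,0.9659,0.0000); lever o_n−o_3 = (0.0000,0.0000,-2.0000)
cross product → J_v[:, 3] = (-1.9319,0.5176,0.0000)
J_ω[:, 3] = z_3
entry J[3][3] = 0.2588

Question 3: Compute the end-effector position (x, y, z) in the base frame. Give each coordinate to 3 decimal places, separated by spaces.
after link 1: o_1 = (2.1213, 2.1213, 3.0000)
after link 2: o_2 = (5.9850, 3.1566, 5.0000)
after link 3: o_3 = (1.1554, 4.4507, 6.0000)
after link 4: o_4 = (1.1554, 4.4507, 4.0000)

1.155 4.451 4.000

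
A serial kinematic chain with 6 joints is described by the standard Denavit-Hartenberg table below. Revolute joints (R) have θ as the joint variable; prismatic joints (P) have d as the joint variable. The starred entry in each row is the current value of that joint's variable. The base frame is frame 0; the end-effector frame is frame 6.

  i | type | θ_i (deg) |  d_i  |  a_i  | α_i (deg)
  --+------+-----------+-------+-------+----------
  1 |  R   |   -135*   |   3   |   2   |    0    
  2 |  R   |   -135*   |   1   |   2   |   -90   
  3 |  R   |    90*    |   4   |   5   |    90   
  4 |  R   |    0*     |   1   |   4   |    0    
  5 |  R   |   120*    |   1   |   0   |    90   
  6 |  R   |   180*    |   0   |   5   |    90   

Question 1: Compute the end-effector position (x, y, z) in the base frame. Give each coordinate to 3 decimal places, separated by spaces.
-1.084 2.586 -7.500

after link 1: o_1 = (-1.4142, -1.4142, 3.0000)
after link 2: o_2 = (-1.4142, 0.5858, 4.0000)
after link 3: o_3 = (-5.4142, 0.5858, -1.0000)
after link 4: o_4 = (-5.4142, 1.5858, -5.0000)
after link 5: o_5 = (-5.4142, 2.5858, -5.0000)
after link 6: o_6 = (-1.0841, 2.5858, -7.5000)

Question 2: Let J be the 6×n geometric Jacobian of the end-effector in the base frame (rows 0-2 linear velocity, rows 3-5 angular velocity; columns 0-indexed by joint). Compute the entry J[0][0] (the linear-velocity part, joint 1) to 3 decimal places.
-2.586

axis z_0 = ẑ; lever o_n−o_0 = (-1.0841,2.5858,-7.5000)
cross product → J_v[:, 0] = (-2.5858,-1.0841,0.0000)
J_ω[:, 0] = z_0
entry J[0][0] = -2.5858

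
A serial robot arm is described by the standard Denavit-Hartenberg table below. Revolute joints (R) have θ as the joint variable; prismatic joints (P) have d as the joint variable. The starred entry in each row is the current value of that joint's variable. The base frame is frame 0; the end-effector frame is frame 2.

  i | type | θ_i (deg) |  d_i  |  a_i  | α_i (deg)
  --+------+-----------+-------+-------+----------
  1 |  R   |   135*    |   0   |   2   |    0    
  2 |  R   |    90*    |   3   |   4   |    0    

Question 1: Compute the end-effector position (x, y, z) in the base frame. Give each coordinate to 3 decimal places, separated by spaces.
-4.243 -1.414 3.000

after link 1: o_1 = (-1.4142, 1.4142, 0.0000)
after link 2: o_2 = (-4.2426, -1.4142, 3.0000)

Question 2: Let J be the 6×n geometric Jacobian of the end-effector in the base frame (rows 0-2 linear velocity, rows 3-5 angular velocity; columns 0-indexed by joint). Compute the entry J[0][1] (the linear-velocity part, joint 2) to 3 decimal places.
2.828

axis z_1 = (0.0000,0.0000,1.0000); lever o_n−o_1 = (-2.8284,-2.8284,3.0000)
cross product → J_v[:, 1] = (2.8284,-2.8284,0.0000)
J_ω[:, 1] = z_1
entry J[0][1] = 2.8284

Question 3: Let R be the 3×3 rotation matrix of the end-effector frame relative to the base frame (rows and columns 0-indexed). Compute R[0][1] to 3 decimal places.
End-effector y-axis (col 1 of R) = (0.7071,-0.7071,0.0000)
R[0][1] = 0.7071

0.707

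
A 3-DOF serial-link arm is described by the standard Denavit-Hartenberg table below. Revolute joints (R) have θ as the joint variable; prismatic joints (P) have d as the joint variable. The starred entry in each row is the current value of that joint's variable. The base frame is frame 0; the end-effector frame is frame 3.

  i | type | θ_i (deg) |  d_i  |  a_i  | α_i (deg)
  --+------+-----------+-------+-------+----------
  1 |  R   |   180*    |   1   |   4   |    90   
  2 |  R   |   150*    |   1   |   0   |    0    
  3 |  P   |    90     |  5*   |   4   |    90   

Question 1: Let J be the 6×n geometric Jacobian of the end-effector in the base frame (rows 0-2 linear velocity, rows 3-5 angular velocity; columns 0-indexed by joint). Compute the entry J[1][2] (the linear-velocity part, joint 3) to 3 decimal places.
1.000

prismatic axis z_2 = (0.0000,1.0000,0.0000)
J_v[:, 2] = z_2; J_ω[:, 2] = (0,0,0)
entry J[1][2] = 1.0000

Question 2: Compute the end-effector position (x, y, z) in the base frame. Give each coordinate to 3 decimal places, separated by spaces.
after link 1: o_1 = (-4.0000, 0.0000, 1.0000)
after link 2: o_2 = (-4.0000, 1.0000, 1.0000)
after link 3: o_3 = (-2.0000, 6.0000, -2.4641)

-2.000 6.000 -2.464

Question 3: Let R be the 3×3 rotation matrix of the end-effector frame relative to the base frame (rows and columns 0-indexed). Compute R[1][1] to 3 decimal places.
End-effector y-axis (col 1 of R) = (0.0000,1.0000,0.0000)
R[1][1] = 1.0000

1.000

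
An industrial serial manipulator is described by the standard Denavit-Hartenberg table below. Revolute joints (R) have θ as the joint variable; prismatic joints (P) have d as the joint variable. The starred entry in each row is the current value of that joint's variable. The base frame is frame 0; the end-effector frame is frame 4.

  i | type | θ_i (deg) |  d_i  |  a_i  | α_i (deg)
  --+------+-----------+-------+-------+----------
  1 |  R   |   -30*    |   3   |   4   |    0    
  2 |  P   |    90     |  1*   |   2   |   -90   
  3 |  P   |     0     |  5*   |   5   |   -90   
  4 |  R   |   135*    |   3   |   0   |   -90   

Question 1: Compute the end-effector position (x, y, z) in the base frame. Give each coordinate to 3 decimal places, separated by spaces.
2.634 6.562 1.000

after link 1: o_1 = (3.4641, -2.0000, 3.0000)
after link 2: o_2 = (4.4641, -0.2679, 4.0000)
after link 3: o_3 = (2.6340, 6.5622, 4.0000)
after link 4: o_4 = (2.6340, 6.5622, 1.0000)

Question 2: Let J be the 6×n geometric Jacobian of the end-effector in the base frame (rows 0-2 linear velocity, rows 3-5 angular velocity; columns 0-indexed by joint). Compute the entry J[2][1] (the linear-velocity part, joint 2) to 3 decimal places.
1.000

prismatic axis z_1 = (0.0000,0.0000,1.0000)
J_v[:, 1] = z_1; J_ω[:, 1] = (0,0,0)
entry J[2][1] = 1.0000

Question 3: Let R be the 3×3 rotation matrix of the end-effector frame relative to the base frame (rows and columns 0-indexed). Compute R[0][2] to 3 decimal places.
End-effector z-axis (col 2 of R) = (-0.9659,-0.2588,0.0000)
R[0][2] = -0.9659

-0.966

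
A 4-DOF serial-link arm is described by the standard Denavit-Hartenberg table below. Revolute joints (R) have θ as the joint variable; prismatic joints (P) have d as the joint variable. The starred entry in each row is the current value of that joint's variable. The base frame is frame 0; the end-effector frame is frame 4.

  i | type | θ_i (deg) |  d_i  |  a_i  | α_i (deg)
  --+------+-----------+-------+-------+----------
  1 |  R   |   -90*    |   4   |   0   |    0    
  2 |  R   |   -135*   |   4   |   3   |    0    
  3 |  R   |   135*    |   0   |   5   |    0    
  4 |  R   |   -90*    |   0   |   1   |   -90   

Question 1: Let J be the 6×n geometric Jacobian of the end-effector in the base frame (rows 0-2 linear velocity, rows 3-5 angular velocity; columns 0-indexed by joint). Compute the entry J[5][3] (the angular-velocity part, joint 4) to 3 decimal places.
1.000

axis z_3 = (0.0000,0.0000,1.0000); lever o_n−o_3 = (-1.0000,0.0000,0.0000)
cross product → J_v[:, 3] = (0.0000,-1.0000,0.0000)
J_ω[:, 3] = z_3
entry J[5][3] = 1.0000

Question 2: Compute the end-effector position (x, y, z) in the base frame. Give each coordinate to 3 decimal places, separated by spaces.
after link 1: o_1 = (0.0000, 0.0000, 4.0000)
after link 2: o_2 = (-2.1213, 2.1213, 8.0000)
after link 3: o_3 = (-2.1213, -2.8787, 8.0000)
after link 4: o_4 = (-3.1213, -2.8787, 8.0000)

-3.121 -2.879 8.000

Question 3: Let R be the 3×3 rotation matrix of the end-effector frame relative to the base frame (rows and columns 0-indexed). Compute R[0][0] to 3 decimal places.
End-effector x-axis (col 0 of R) = (-1.0000,-0.0000,0.0000)
R[0][0] = -1.0000

-1.000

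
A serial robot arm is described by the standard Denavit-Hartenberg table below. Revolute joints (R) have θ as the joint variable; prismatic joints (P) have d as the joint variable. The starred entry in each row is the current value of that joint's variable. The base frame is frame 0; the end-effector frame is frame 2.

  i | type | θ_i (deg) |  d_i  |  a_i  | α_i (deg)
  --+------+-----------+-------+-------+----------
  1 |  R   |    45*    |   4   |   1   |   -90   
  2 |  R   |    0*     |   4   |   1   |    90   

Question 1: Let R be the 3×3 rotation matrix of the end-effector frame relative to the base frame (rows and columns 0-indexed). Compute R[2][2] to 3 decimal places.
End-effector z-axis (col 2 of R) = (0.0000,0.0000,1.0000)
R[2][2] = 1.0000

1.000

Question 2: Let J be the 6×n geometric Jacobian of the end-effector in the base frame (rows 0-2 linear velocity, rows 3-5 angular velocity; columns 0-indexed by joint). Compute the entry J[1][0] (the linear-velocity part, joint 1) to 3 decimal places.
axis z_0 = ẑ; lever o_n−o_0 = (-1.4142,4.2426,4.0000)
cross product → J_v[:, 0] = (-4.2426,-1.4142,0.0000)
J_ω[:, 0] = z_0
entry J[1][0] = -1.4142

-1.414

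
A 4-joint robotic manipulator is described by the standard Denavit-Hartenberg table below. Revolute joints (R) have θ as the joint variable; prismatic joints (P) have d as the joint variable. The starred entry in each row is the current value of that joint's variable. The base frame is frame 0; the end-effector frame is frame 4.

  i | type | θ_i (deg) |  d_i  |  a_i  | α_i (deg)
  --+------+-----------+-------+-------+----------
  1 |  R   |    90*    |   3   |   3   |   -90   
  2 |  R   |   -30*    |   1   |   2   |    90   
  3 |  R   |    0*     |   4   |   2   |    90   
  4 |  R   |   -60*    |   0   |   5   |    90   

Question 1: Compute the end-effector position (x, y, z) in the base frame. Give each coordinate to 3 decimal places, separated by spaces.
after link 1: o_1 = (0.0000, 3.0000, 3.0000)
after link 2: o_2 = (-1.0000, 4.7321, 4.0000)
after link 3: o_3 = (-1.0000, 4.4641, 8.4641)
after link 4: o_4 = (-1.0000, 8.7942, 5.9641)

-1.000 8.794 5.964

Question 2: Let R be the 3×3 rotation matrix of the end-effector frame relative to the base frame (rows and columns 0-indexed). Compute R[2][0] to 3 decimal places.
End-effector x-axis (col 0 of R) = (0.0000,0.8660,-0.5000)
R[2][0] = -0.5000

-0.500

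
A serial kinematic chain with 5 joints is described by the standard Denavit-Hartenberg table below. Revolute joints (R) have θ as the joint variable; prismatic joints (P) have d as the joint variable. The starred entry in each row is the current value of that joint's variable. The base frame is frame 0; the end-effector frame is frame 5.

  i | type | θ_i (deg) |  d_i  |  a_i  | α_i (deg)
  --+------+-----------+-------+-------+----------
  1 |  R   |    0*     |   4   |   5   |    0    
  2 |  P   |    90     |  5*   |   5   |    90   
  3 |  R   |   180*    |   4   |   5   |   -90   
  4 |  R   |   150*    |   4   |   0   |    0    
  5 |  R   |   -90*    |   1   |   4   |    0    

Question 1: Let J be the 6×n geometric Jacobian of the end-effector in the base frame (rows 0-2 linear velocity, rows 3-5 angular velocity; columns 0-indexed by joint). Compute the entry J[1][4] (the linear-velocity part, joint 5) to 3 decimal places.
3.464

axis z_4 = (0.0000,-0.0000,-1.0000); lever o_n−o_4 = (-3.4641,-2.0000,-1.0000)
cross product → J_v[:, 4] = (-2.0000,3.4641,-0.0000)
J_ω[:, 4] = z_4
entry J[1][4] = 3.4641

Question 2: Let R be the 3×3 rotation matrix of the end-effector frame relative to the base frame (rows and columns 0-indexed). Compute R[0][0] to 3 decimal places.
End-effector x-axis (col 0 of R) = (-0.8660,-0.5000,-0.0000)
R[0][0] = -0.8660

-0.866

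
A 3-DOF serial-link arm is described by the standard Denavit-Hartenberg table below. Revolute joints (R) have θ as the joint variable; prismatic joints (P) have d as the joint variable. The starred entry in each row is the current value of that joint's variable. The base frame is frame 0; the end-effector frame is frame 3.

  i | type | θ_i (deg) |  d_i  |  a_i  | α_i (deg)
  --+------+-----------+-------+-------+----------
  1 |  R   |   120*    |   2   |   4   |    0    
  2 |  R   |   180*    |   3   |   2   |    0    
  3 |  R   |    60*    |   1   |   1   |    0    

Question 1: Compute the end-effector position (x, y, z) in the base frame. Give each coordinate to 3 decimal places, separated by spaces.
after link 1: o_1 = (-2.0000, 3.4641, 2.0000)
after link 2: o_2 = (-1.0000, 1.7321, 5.0000)
after link 3: o_3 = (0.0000, 1.7321, 6.0000)

0.000 1.732 6.000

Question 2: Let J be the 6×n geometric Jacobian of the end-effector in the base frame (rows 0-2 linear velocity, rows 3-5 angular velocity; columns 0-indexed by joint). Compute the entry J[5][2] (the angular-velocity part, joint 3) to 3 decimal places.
axis z_2 = (0.0000,0.0000,1.0000); lever o_n−o_2 = (1.0000,-0.0000,1.0000)
cross product → J_v[:, 2] = (0.0000,1.0000,-0.0000)
J_ω[:, 2] = z_2
entry J[5][2] = 1.0000

1.000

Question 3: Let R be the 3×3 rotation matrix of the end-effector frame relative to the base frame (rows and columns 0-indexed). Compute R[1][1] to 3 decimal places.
1.000

End-effector y-axis (col 1 of R) = (0.0000,1.0000,0.0000)
R[1][1] = 1.0000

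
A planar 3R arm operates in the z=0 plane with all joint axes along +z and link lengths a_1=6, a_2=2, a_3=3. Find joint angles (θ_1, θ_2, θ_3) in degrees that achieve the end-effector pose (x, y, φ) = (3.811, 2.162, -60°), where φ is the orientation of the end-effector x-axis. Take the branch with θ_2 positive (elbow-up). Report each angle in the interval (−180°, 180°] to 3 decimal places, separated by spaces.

44.997 120.003 135.000

wrist centre = target − a_3·(cos φ, sin φ) = (2.3110, 4.7601)
cos θ_2 = (27.9990−6²−2²)/(2·6·2) = -0.5000; θ_2 = 120.0026° (elbow-up)
β = atan2(4.7601,2.3110) = 64.1036°; ψ = atan2(1.7320,4.9999) = 19.1064°
θ_1 = β − ψ = 44.9972°
θ_3 = φ − θ_1 − θ_2 = 135.0002° (wrapped to (-180°,180°])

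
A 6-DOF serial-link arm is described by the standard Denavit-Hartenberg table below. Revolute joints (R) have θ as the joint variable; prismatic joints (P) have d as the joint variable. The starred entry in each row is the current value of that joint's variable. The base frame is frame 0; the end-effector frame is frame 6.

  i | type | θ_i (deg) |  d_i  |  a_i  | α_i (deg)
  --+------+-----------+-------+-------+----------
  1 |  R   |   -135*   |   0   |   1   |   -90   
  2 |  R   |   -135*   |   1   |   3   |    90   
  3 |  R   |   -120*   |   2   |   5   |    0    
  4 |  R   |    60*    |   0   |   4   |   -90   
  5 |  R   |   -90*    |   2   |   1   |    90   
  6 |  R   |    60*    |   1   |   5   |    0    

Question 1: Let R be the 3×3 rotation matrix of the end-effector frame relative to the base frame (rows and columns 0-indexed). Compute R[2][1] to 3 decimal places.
End-effector y-axis (col 1 of R) = (-0.0397,-0.3933,0.9186)
R[2][1] = 0.9186

0.919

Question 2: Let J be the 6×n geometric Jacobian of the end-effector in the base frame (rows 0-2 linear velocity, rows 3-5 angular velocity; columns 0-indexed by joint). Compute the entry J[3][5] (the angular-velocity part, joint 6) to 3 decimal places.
axis z_5 = (0.3624,-0.8624,-0.3536); lever o_n−o_5 = (5.0183,0.7317,0.5303)
cross product → J_v[:, 5] = (-0.1986,-1.9664,4.5928)
J_ω[:, 5] = z_5
entry J[3][5] = 0.3624

0.362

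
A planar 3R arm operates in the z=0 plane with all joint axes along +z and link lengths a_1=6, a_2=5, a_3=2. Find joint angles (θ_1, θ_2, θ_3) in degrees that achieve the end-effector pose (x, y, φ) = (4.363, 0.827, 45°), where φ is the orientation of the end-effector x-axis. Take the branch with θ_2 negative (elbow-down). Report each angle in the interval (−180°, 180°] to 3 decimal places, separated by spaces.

wrist centre = target − a_3·(cos φ, sin φ) = (2.9488, -0.5872)
cos θ_2 = (9.0402−6²−5²)/(2·6·5) = -0.8660; θ_2 = -149.9968° (elbow-down)
β = atan2(-0.5872,2.9488) = -11.2624°; ψ = atan2(-2.5002,1.6700) = -56.2594°
θ_1 = β − ψ = 44.9970°
θ_3 = φ − θ_1 − θ_2 = 149.9997° (wrapped to (-180°,180°])

44.997 -149.997 150.000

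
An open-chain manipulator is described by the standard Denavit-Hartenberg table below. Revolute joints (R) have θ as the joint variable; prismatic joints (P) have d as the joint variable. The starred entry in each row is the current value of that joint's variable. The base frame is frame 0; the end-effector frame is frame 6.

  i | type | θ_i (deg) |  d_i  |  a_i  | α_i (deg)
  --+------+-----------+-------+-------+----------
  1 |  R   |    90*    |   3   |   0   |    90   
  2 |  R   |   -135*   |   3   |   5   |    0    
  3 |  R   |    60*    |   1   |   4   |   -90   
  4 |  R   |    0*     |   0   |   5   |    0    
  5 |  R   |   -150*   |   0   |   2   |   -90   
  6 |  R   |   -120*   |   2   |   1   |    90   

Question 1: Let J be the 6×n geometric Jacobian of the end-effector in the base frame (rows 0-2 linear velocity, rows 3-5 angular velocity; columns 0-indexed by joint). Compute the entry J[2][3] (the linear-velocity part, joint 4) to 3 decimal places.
axis z_3 = (0.0000,0.9659,0.2588); lever o_n−o_3 = (2.4821,2.0532,-4.3166)
cross product → J_v[:, 3] = (-4.7010,0.6424,-2.3975)
J_ω[:, 3] = z_3
entry J[2][3] = -2.3975

-2.397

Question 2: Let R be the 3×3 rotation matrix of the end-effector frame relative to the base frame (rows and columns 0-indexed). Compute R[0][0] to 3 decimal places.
-0.250

End-effector x-axis (col 0 of R) = (-0.2500,0.9486,-0.1941)
R[0][0] = -0.2500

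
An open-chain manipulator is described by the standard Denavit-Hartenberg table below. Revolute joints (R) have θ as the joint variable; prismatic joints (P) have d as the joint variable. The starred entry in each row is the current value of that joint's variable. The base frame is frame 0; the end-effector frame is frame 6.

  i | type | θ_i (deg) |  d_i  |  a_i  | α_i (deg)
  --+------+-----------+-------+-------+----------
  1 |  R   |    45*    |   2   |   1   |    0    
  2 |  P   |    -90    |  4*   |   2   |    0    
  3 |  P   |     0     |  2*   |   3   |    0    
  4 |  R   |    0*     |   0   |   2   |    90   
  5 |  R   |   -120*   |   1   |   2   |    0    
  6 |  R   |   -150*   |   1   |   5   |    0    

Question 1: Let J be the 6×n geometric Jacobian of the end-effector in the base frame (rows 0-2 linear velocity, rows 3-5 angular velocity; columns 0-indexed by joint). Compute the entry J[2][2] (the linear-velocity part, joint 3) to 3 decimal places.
1.000

prismatic axis z_2 = (0.0000,0.0000,1.0000)
J_v[:, 2] = z_2; J_ω[:, 2] = (0,0,0)
entry J[2][2] = 1.0000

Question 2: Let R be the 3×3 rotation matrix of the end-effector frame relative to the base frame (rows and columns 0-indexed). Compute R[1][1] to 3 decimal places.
End-effector y-axis (col 1 of R) = (-0.7071,0.7071,-0.0000)
R[1][1] = 0.7071

0.707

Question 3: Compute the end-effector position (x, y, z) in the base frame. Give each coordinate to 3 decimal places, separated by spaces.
3.536 -4.950 11.268

after link 1: o_1 = (0.7071, 0.7071, 2.0000)
after link 2: o_2 = (2.1213, -0.7071, 6.0000)
after link 3: o_3 = (4.2426, -2.8284, 8.0000)
after link 4: o_4 = (5.6569, -4.2426, 8.0000)
after link 5: o_5 = (4.2426, -4.2426, 6.2679)
after link 6: o_6 = (3.5355, -4.9497, 11.2679)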